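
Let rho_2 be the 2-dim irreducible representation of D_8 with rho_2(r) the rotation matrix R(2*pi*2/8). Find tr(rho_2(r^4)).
chi_{rho_2}(r^4) = 2*cos(2*pi*2*4/8) = 2

Derivation: rho_2(r^4) is rotation by angle 2*pi*2*4/8, whose trace is 2*cos(2*pi*2*4/8) = 2.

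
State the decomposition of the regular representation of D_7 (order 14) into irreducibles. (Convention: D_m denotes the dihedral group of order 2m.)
Each irreducible V_i of dimension d_i appears with multiplicity d_i, i.e. rho_reg = (direct sum over all irreducibles V_i) d_i V_i. The irreducible dimensions for D_7 are 1, 1, 2, 2, 2: 2 irreducibles of dimension 1, each with multiplicity 1; 3 irreducibles of dimension 2, each with multiplicity 2. Total dimension 2*1*1 + 3*2*2 = 14 = |G|.

Details: General theorem: in the regular representation of a finite group G, each irreducible appears with multiplicity equal to its dimension. Check: dim(rho_reg) = sum d_i^2 = 1 + 1 + 4 + 4 + 4 = 14 = |G|.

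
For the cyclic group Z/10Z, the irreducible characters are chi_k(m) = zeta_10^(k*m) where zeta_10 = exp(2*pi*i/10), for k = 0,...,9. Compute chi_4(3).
chi_4(3) = zeta_10^12 = exp(2*I*pi/5)

Reasoning: chi_4(3) = zeta_10^(4*3) = zeta_10^12. Since zeta_10^10 = 1, this equals zeta_10^2 = exp(2*pi*i*2/10) = exp(2*I*pi/5).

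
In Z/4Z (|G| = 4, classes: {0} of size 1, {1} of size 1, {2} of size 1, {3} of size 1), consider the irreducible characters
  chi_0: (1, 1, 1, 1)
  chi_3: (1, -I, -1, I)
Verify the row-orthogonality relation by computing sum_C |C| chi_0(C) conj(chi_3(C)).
Sum = 0; so <chi_0, chi_3> = 0 (distinct irreducibles are orthogonal).

Compute term by term over conjugacy classes (|C| * chi_0(C) * conj(chi_3(C))):
  1*(1)*conj(1) + 1*(1)*conj(-I) + 1*(1)*conj(-1) + 1*(1)*conj(I)
  = (1) + (I) + (-1) + (-I)
  = 0.
(Exp terms are combined using exp(i*s)*conj(exp(i*t)) = exp(i*(s-t)), and sums of them are collapsed using the identity that for every m > 1 the m distinct m-th roots of unity sum to 0, e.g. 1 + exp(2*I*pi/3) + exp(-2*I*pi/3) = 0.)
Dividing by |G| = 4 gives 0/4 = 0, matching the row-orthogonality relation <chi_0, chi_3> = [chi_0 = chi_3].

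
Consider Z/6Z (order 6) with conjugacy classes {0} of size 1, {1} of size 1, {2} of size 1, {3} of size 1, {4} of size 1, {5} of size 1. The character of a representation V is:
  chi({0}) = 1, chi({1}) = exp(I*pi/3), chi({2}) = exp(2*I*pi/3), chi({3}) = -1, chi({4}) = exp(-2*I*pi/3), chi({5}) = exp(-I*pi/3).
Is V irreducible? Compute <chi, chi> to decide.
Irreducible: <chi, chi> = 1.

Reasoning: <chi, chi> = (1/|G|) sum_C |C| * |chi(C)|^2 = (1/6)[1*|1|^2 + 1*|exp(I*pi/3)|^2 + 1*|exp(2*I*pi/3)|^2 + 1*|-1|^2 + 1*|exp(-2*I*pi/3)|^2 + 1*|exp(-I*pi/3)|^2]
  = (1/6)[(1) + (1) + (1) + (1) + (1) + (1)] = 6/6 = 1.
(Exp terms are combined using exp(i*s)*conj(exp(i*t)) = exp(i*(s-t)), and sums of them are collapsed using the identity that for every m > 1 the m distinct m-th roots of unity sum to 0, e.g. 1 + exp(2*I*pi/3) + exp(-2*I*pi/3) = 0.)
A character is irreducible iff <chi, chi> = 1, so this representation is irreducible.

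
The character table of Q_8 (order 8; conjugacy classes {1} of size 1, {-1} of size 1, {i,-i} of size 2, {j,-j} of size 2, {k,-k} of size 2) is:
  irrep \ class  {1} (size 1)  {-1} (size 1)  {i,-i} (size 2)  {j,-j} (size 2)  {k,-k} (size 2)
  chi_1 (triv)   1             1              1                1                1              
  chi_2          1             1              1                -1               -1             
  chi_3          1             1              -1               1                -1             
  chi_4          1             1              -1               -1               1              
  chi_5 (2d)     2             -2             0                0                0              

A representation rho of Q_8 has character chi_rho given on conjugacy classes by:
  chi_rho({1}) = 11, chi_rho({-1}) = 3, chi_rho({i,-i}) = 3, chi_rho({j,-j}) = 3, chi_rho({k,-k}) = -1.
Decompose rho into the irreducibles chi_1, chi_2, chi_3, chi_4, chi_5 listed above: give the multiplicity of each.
Multiplicities: chi_1: 3, chi_2: 2, chi_3: 2, chi_4: 0, chi_5: 2.

Working: Use <chi_rho, chi> = (1/|G|) sum_C |C| * chi_rho(C) * conj(chi(C)) with |G| = 8 for each irreducible chi in the table:
  <chi_rho, chi_1> = (1/8)[1*(11)*conj(1) + 1*(3)*conj(1) + 2*(3)*conj(1) + 2*(3)*conj(1) + 2*(-1)*conj(1)]
      = (1/8)[(11) + (3) + (6) + (6) + (-2)] = 24/8 = 3
  <chi_rho, chi_2> = (1/8)[1*(11)*conj(1) + 1*(3)*conj(1) + 2*(3)*conj(1) + 2*(3)*conj(-1) + 2*(-1)*conj(-1)]
      = (1/8)[(11) + (3) + (6) + (-6) + (2)] = 16/8 = 2
  <chi_rho, chi_3> = (1/8)[1*(11)*conj(1) + 1*(3)*conj(1) + 2*(3)*conj(-1) + 2*(3)*conj(1) + 2*(-1)*conj(-1)]
      = (1/8)[(11) + (3) + (-6) + (6) + (2)] = 16/8 = 2
  <chi_rho, chi_4> = (1/8)[1*(11)*conj(1) + 1*(3)*conj(1) + 2*(3)*conj(-1) + 2*(3)*conj(-1) + 2*(-1)*conj(1)]
      = (1/8)[(11) + (3) + (-6) + (-6) + (-2)] = 0/8 = 0
  <chi_rho, chi_5> = (1/8)[1*(11)*conj(2) + 1*(3)*conj(-2) + 2*(3)*conj(0) + 2*(3)*conj(0) + 2*(-1)*conj(0)]
      = (1/8)[(22) + (-6) + (0) + (0) + (0)] = 16/8 = 2
Dimension check: dim(rho) = sum (mult * dim) = 3*1 + 2*1 + 2*1 + 0*1 + 2*2 = 11 = chi_rho(e) = 11.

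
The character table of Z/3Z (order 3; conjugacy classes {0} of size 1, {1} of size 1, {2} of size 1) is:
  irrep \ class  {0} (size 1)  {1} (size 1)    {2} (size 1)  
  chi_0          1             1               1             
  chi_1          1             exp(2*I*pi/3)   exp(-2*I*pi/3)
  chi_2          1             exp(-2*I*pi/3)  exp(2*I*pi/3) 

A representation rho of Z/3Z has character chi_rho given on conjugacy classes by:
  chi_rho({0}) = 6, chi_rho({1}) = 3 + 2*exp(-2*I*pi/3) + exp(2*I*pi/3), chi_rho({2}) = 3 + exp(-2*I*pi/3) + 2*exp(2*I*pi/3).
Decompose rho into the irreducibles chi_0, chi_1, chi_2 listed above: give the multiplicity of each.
Multiplicities: chi_0: 3, chi_1: 1, chi_2: 2.

Explanation: Use <chi_rho, chi> = (1/|G|) sum_C |C| * chi_rho(C) * conj(chi(C)) with |G| = 3 for each irreducible chi in the table:
  <chi_rho, chi_0> = (1/3)[1*(6)*conj(1) + 1*(3 + 2*exp(-2*I*pi/3) + exp(2*I*pi/3))*conj(1) + 1*(3 + exp(-2*I*pi/3) + 2*exp(2*I*pi/3))*conj(1)]
      = (1/3)[(6) + (3 + 2*exp(-2*I*pi/3) + exp(2*I*pi/3)) + (3 + exp(-2*I*pi/3) + 2*exp(2*I*pi/3))] = 9/3 = 3
  <chi_rho, chi_1> = (1/3)[1*(6)*conj(1) + 1*(3 + 2*exp(-2*I*pi/3) + exp(2*I*pi/3))*conj(exp(2*I*pi/3)) + 1*(3 + exp(-2*I*pi/3) + 2*exp(2*I*pi/3))*conj(exp(-2*I*pi/3))]
      = (1/3)[(6) + (1 + 3*exp(-2*I*pi/3) + 2*exp(2*I*pi/3)) + (1 + 2*exp(-2*I*pi/3) + 3*exp(2*I*pi/3))] = 3/3 = 1
  <chi_rho, chi_2> = (1/3)[1*(6)*conj(1) + 1*(3 + 2*exp(-2*I*pi/3) + exp(2*I*pi/3))*conj(exp(-2*I*pi/3)) + 1*(3 + exp(-2*I*pi/3) + 2*exp(2*I*pi/3))*conj(exp(2*I*pi/3))]
      = (1/3)[(6) + (2 + exp(-2*I*pi/3) + 3*exp(2*I*pi/3)) + (2 + 3*exp(-2*I*pi/3) + exp(2*I*pi/3))] = 6/3 = 2
(Exp terms are combined using exp(i*s)*conj(exp(i*t)) = exp(i*(s-t)), and sums of them are collapsed using the identity that for every m > 1 the m distinct m-th roots of unity sum to 0, e.g. 1 + exp(2*I*pi/3) + exp(-2*I*pi/3) = 0.)
Dimension check: dim(rho) = sum (mult * dim) = 3*1 + 1*1 + 2*1 = 6 = chi_rho(e) = 6.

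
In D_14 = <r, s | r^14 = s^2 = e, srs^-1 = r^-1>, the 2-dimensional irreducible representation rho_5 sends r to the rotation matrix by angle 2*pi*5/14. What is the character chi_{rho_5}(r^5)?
chi_{rho_5}(r^5) = 2*cos(2*pi*5*5/14) = 2*cos(3*pi/7)

Solution. rho_5(r^5) is rotation by angle 2*pi*5*5/14, whose trace is 2*cos(2*pi*5*5/14) = 2*cos(3*pi/7).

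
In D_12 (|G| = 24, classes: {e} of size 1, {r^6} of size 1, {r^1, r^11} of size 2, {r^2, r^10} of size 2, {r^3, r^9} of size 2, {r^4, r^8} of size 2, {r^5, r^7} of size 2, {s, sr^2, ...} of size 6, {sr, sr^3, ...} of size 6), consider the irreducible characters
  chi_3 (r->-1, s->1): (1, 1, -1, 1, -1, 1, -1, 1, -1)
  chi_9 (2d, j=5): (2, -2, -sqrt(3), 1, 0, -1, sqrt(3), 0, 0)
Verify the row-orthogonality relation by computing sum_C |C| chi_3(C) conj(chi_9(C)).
Sum = 0; so <chi_3, chi_9> = 0 (distinct irreducibles are orthogonal).

Argument: Compute term by term over conjugacy classes (|C| * chi_3(C) * conj(chi_9(C))):
  1*(1)*conj(2) + 1*(1)*conj(-2) + 2*(-1)*conj(-sqrt(3)) + 2*(1)*conj(1) + 2*(-1)*conj(0) + 2*(1)*conj(-1) + 2*(-1)*conj(sqrt(3)) + 6*(1)*conj(0) + 6*(-1)*conj(0)
  = (2) + (-2) + (2*sqrt(3)) + (2) + (0) + (-2) + (-2*sqrt(3)) + (0) + (0)
  = 0.
Dividing by |G| = 24 gives 0/24 = 0, matching the row-orthogonality relation <chi_3, chi_9> = [chi_3 = chi_9].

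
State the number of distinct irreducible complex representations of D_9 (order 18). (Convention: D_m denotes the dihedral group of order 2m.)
6

Derivation: The number of irreducible complex representations of a finite group equals its number of conjugacy classes. D_9 has 6 conjugacy classes ((n+3)/2 for n odd), so D_9 (order 18) has exactly 6 irreducible complex representations.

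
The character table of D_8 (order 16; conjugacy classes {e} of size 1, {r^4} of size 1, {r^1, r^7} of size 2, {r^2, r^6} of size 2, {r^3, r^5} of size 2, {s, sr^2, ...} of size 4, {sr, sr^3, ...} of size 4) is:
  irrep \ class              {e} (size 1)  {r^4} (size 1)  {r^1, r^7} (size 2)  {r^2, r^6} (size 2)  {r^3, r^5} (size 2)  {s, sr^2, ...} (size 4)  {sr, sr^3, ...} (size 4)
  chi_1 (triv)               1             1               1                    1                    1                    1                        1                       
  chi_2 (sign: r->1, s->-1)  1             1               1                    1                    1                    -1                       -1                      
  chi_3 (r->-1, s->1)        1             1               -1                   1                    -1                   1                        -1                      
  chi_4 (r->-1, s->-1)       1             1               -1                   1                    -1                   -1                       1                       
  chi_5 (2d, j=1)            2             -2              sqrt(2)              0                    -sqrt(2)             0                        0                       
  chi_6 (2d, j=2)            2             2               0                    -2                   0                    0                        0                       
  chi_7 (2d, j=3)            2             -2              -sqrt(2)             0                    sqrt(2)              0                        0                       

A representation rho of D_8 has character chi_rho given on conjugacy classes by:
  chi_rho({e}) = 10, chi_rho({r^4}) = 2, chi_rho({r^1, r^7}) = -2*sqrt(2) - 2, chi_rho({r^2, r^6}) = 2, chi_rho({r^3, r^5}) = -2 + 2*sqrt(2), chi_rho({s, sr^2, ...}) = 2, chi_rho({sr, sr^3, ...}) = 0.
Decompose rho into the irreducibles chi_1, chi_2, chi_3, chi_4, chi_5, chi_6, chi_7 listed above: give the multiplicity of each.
Multiplicities: chi_1: 1, chi_2: 0, chi_3: 2, chi_4: 1, chi_5: 0, chi_6: 1, chi_7: 2.

Proof sketch: Use <chi_rho, chi> = (1/|G|) sum_C |C| * chi_rho(C) * conj(chi(C)) with |G| = 16 for each irreducible chi in the table:
  <chi_rho, chi_1> = (1/16)[1*(10)*conj(1) + 1*(2)*conj(1) + 2*(-2*sqrt(2) - 2)*conj(1) + 2*(2)*conj(1) + 2*(-2 + 2*sqrt(2))*conj(1) + 4*(2)*conj(1) + 4*(0)*conj(1)]
      = (1/16)[(10) + (2) + (-4*sqrt(2) - 4) + (4) + (-4 + 4*sqrt(2)) + (8) + (0)] = 16/16 = 1
  <chi_rho, chi_2> = (1/16)[1*(10)*conj(1) + 1*(2)*conj(1) + 2*(-2*sqrt(2) - 2)*conj(1) + 2*(2)*conj(1) + 2*(-2 + 2*sqrt(2))*conj(1) + 4*(2)*conj(-1) + 4*(0)*conj(-1)]
      = (1/16)[(10) + (2) + (-4*sqrt(2) - 4) + (4) + (-4 + 4*sqrt(2)) + (-8) + (0)] = 0/16 = 0
  <chi_rho, chi_3> = (1/16)[1*(10)*conj(1) + 1*(2)*conj(1) + 2*(-2*sqrt(2) - 2)*conj(-1) + 2*(2)*conj(1) + 2*(-2 + 2*sqrt(2))*conj(-1) + 4*(2)*conj(1) + 4*(0)*conj(-1)]
      = (1/16)[(10) + (2) + (4 + 4*sqrt(2)) + (4) + (4 - 4*sqrt(2)) + (8) + (0)] = 32/16 = 2
  <chi_rho, chi_4> = (1/16)[1*(10)*conj(1) + 1*(2)*conj(1) + 2*(-2*sqrt(2) - 2)*conj(-1) + 2*(2)*conj(1) + 2*(-2 + 2*sqrt(2))*conj(-1) + 4*(2)*conj(-1) + 4*(0)*conj(1)]
      = (1/16)[(10) + (2) + (4 + 4*sqrt(2)) + (4) + (4 - 4*sqrt(2)) + (-8) + (0)] = 16/16 = 1
  <chi_rho, chi_5> = (1/16)[1*(10)*conj(2) + 1*(2)*conj(-2) + 2*(-2*sqrt(2) - 2)*conj(sqrt(2)) + 2*(2)*conj(0) + 2*(-2 + 2*sqrt(2))*conj(-sqrt(2)) + 4*(2)*conj(0) + 4*(0)*conj(0)]
      = (1/16)[(20) + (-4) + (-8 - 4*sqrt(2)) + (0) + (-8 + 4*sqrt(2)) + (0) + (0)] = 0/16 = 0
  <chi_rho, chi_6> = (1/16)[1*(10)*conj(2) + 1*(2)*conj(2) + 2*(-2*sqrt(2) - 2)*conj(0) + 2*(2)*conj(-2) + 2*(-2 + 2*sqrt(2))*conj(0) + 4*(2)*conj(0) + 4*(0)*conj(0)]
      = (1/16)[(20) + (4) + (0) + (-8) + (0) + (0) + (0)] = 16/16 = 1
  <chi_rho, chi_7> = (1/16)[1*(10)*conj(2) + 1*(2)*conj(-2) + 2*(-2*sqrt(2) - 2)*conj(-sqrt(2)) + 2*(2)*conj(0) + 2*(-2 + 2*sqrt(2))*conj(sqrt(2)) + 4*(2)*conj(0) + 4*(0)*conj(0)]
      = (1/16)[(20) + (-4) + (4*sqrt(2) + 8) + (0) + (8 - 4*sqrt(2)) + (0) + (0)] = 32/16 = 2
Dimension check: dim(rho) = sum (mult * dim) = 1*1 + 0*1 + 2*1 + 1*1 + 0*2 + 1*2 + 2*2 = 10 = chi_rho(e) = 10.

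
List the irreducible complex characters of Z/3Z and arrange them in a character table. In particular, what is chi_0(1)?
Character table of Z/3Z (irreps indexed chi_0,...,chi_2 with chi_k(m) = zeta_3^(k*m), zeta_3 = exp(2*pi*i/3)):
  irrep \ class  {0} (size 1)  {1} (size 1)    {2} (size 1)  
  chi_0          1             1               1             
  chi_1          1             exp(2*I*pi/3)   exp(-2*I*pi/3)
  chi_2          1             exp(-2*I*pi/3)  exp(2*I*pi/3) 

Spot check: chi_0(1) = zeta_3^(0*1) = zeta_3^0 = 1.

Why: Z/3Z is abelian, so all 3 irreducible complex representations are 1-dimensional. They are given by chi_k(m) = zeta_3^(k*m) for k = 0,...,2. Row orthogonality: sum_m chi_k(m) conj(chi_l(m)) = 3 * [k = l].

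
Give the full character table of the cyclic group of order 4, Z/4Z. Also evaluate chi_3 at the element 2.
Character table of Z/4Z (irreps indexed chi_0,...,chi_3 with chi_k(m) = zeta_4^(k*m), zeta_4 = exp(2*pi*i/4)):
  irrep \ class  {0} (size 1)  {1} (size 1)  {2} (size 1)  {3} (size 1)
  chi_0          1             1             1             1           
  chi_1          1             I             -1            -I          
  chi_2          1             -1            1             -1          
  chi_3          1             -I            -1            I           

Spot check: chi_3(2) = zeta_4^(3*2) = zeta_4^6 = -1.

Details: Z/4Z is abelian, so all 4 irreducible complex representations are 1-dimensional. They are given by chi_k(m) = zeta_4^(k*m) for k = 0,...,3. Row orthogonality: sum_m chi_k(m) conj(chi_l(m)) = 4 * [k = l].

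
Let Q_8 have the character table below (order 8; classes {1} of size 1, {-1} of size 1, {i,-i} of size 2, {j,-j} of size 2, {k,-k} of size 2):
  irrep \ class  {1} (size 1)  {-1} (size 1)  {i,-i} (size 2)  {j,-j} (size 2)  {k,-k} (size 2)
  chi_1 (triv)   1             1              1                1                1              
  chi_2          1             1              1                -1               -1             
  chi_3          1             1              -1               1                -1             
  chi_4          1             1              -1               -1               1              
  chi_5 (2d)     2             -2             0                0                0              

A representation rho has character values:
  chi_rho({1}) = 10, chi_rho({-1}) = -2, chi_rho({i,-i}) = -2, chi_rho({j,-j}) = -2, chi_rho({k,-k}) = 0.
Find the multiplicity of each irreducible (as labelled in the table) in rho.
Multiplicities: chi_1: 0, chi_2: 1, chi_3: 1, chi_4: 2, chi_5: 3.

Argument: Use <chi_rho, chi> = (1/|G|) sum_C |C| * chi_rho(C) * conj(chi(C)) with |G| = 8 for each irreducible chi in the table:
  <chi_rho, chi_1> = (1/8)[1*(10)*conj(1) + 1*(-2)*conj(1) + 2*(-2)*conj(1) + 2*(-2)*conj(1) + 2*(0)*conj(1)]
      = (1/8)[(10) + (-2) + (-4) + (-4) + (0)] = 0/8 = 0
  <chi_rho, chi_2> = (1/8)[1*(10)*conj(1) + 1*(-2)*conj(1) + 2*(-2)*conj(1) + 2*(-2)*conj(-1) + 2*(0)*conj(-1)]
      = (1/8)[(10) + (-2) + (-4) + (4) + (0)] = 8/8 = 1
  <chi_rho, chi_3> = (1/8)[1*(10)*conj(1) + 1*(-2)*conj(1) + 2*(-2)*conj(-1) + 2*(-2)*conj(1) + 2*(0)*conj(-1)]
      = (1/8)[(10) + (-2) + (4) + (-4) + (0)] = 8/8 = 1
  <chi_rho, chi_4> = (1/8)[1*(10)*conj(1) + 1*(-2)*conj(1) + 2*(-2)*conj(-1) + 2*(-2)*conj(-1) + 2*(0)*conj(1)]
      = (1/8)[(10) + (-2) + (4) + (4) + (0)] = 16/8 = 2
  <chi_rho, chi_5> = (1/8)[1*(10)*conj(2) + 1*(-2)*conj(-2) + 2*(-2)*conj(0) + 2*(-2)*conj(0) + 2*(0)*conj(0)]
      = (1/8)[(20) + (4) + (0) + (0) + (0)] = 24/8 = 3
Dimension check: dim(rho) = sum (mult * dim) = 0*1 + 1*1 + 1*1 + 2*1 + 3*2 = 10 = chi_rho(e) = 10.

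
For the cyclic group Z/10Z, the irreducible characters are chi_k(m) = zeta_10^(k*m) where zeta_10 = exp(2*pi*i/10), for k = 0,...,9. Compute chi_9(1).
chi_9(1) = zeta_10^9 = exp(-I*pi/5)

Argument: chi_9(1) = zeta_10^(9*1) = zeta_10^9. Since zeta_10^10 = 1, this equals zeta_10^9 = exp(2*pi*i*9/10) = exp(-I*pi/5).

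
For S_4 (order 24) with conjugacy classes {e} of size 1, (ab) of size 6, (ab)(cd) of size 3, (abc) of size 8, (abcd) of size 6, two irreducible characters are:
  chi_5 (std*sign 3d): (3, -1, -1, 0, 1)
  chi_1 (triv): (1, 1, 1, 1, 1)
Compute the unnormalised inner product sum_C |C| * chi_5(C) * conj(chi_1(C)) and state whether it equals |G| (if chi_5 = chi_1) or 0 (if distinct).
Sum = 0; so <chi_5, chi_1> = 0 (distinct irreducibles are orthogonal).

Solution. Compute term by term over conjugacy classes (|C| * chi_5(C) * conj(chi_1(C))):
  1*(3)*conj(1) + 6*(-1)*conj(1) + 3*(-1)*conj(1) + 8*(0)*conj(1) + 6*(1)*conj(1)
  = (3) + (-6) + (-3) + (0) + (6)
  = 0.
Dividing by |G| = 24 gives 0/24 = 0, matching the row-orthogonality relation <chi_5, chi_1> = [chi_5 = chi_1].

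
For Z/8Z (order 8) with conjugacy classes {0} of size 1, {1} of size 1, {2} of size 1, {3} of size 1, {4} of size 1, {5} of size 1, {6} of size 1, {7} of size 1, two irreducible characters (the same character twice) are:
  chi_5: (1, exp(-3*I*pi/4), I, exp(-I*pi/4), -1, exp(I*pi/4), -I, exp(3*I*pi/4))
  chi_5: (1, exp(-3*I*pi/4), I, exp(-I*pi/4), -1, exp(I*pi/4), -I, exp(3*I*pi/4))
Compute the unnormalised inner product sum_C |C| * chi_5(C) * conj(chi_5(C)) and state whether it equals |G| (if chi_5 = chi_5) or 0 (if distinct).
Sum = 8 = |G| = 8; so <chi_5, chi_5> = 1 (norm-1 confirms irreducibility).

Argument: Compute term by term over conjugacy classes (|C| * chi_5(C) * conj(chi_5(C))):
  1*(1)*conj(1) + 1*(exp(-3*I*pi/4))*conj(exp(-3*I*pi/4)) + 1*(I)*conj(I) + 1*(exp(-I*pi/4))*conj(exp(-I*pi/4)) + 1*(-1)*conj(-1) + 1*(exp(I*pi/4))*conj(exp(I*pi/4)) + 1*(-I)*conj(-I) + 1*(exp(3*I*pi/4))*conj(exp(3*I*pi/4))
  = (1) + (1) + (1) + (1) + (1) + (1) + (1) + (1)
  = 8.
(Exp terms are combined using exp(i*s)*conj(exp(i*t)) = exp(i*(s-t)), and sums of them are collapsed using the identity that for every m > 1 the m distinct m-th roots of unity sum to 0, e.g. 1 + exp(2*I*pi/3) + exp(-2*I*pi/3) = 0.)
Dividing by |G| = 8 gives 8/8 = 1, matching the row-orthogonality relation <chi_5, chi_5> = [chi_5 = chi_5].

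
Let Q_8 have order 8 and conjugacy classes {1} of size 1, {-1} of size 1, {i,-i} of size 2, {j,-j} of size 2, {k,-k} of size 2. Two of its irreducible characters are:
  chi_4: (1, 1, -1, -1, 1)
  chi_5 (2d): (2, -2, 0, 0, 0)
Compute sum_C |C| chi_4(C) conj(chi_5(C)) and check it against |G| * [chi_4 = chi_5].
Sum = 0; so <chi_4, chi_5> = 0 (distinct irreducibles are orthogonal).

Compute term by term over conjugacy classes (|C| * chi_4(C) * conj(chi_5(C))):
  1*(1)*conj(2) + 1*(1)*conj(-2) + 2*(-1)*conj(0) + 2*(-1)*conj(0) + 2*(1)*conj(0)
  = (2) + (-2) + (0) + (0) + (0)
  = 0.
Dividing by |G| = 8 gives 0/8 = 0, matching the row-orthogonality relation <chi_4, chi_5> = [chi_4 = chi_5].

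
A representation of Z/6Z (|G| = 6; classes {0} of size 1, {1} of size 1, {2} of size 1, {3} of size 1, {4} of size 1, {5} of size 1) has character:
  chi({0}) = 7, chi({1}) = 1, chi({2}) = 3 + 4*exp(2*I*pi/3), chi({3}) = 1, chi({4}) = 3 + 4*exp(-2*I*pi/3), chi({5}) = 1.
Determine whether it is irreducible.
Not irreducible (reducible): <chi, chi> = 13 > 1.

Reasoning: <chi, chi> = (1/|G|) sum_C |C| * |chi(C)|^2 = (1/6)[1*|7|^2 + 1*|1|^2 + 1*|3 + 4*exp(2*I*pi/3)|^2 + 1*|1|^2 + 1*|3 + 4*exp(-2*I*pi/3)|^2 + 1*|1|^2]
  = (1/6)[(49) + (1) + (13) + (1) + (13) + (1)] = 78/6 = 13.
(Exp terms are combined using exp(i*s)*conj(exp(i*t)) = exp(i*(s-t)), and sums of them are collapsed using the identity that for every m > 1 the m distinct m-th roots of unity sum to 0, e.g. 1 + exp(2*I*pi/3) + exp(-2*I*pi/3) = 0.)
A character is irreducible iff <chi, chi> = 1, so this representation is reducible.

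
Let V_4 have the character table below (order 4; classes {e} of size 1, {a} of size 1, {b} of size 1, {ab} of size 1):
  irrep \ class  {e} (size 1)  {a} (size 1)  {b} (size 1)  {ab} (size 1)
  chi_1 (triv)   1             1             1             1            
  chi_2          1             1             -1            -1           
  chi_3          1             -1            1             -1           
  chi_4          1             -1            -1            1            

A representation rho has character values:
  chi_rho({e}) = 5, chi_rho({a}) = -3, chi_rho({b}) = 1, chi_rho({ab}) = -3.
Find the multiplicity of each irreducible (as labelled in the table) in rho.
Multiplicities: chi_1: 0, chi_2: 1, chi_3: 3, chi_4: 1.

Reasoning: Use <chi_rho, chi> = (1/|G|) sum_C |C| * chi_rho(C) * conj(chi(C)) with |G| = 4 for each irreducible chi in the table:
  <chi_rho, chi_1> = (1/4)[1*(5)*conj(1) + 1*(-3)*conj(1) + 1*(1)*conj(1) + 1*(-3)*conj(1)]
      = (1/4)[(5) + (-3) + (1) + (-3)] = 0/4 = 0
  <chi_rho, chi_2> = (1/4)[1*(5)*conj(1) + 1*(-3)*conj(1) + 1*(1)*conj(-1) + 1*(-3)*conj(-1)]
      = (1/4)[(5) + (-3) + (-1) + (3)] = 4/4 = 1
  <chi_rho, chi_3> = (1/4)[1*(5)*conj(1) + 1*(-3)*conj(-1) + 1*(1)*conj(1) + 1*(-3)*conj(-1)]
      = (1/4)[(5) + (3) + (1) + (3)] = 12/4 = 3
  <chi_rho, chi_4> = (1/4)[1*(5)*conj(1) + 1*(-3)*conj(-1) + 1*(1)*conj(-1) + 1*(-3)*conj(1)]
      = (1/4)[(5) + (3) + (-1) + (-3)] = 4/4 = 1
Dimension check: dim(rho) = sum (mult * dim) = 0*1 + 1*1 + 3*1 + 1*1 = 5 = chi_rho(e) = 5.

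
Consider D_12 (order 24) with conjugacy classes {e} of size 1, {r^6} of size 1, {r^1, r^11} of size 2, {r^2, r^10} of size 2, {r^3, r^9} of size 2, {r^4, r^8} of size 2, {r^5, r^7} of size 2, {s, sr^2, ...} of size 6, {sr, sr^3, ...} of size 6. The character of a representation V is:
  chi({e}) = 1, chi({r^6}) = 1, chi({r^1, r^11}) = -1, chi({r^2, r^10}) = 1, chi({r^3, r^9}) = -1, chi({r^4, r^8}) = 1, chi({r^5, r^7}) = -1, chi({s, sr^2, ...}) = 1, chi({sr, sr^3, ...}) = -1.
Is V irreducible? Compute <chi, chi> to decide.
Irreducible: <chi, chi> = 1.

Argument: <chi, chi> = (1/|G|) sum_C |C| * |chi(C)|^2 = (1/24)[1*|1|^2 + 1*|1|^2 + 2*|-1|^2 + 2*|1|^2 + 2*|-1|^2 + 2*|1|^2 + 2*|-1|^2 + 6*|1|^2 + 6*|-1|^2]
  = (1/24)[(1) + (1) + (2) + (2) + (2) + (2) + (2) + (6) + (6)] = 24/24 = 1.
A character is irreducible iff <chi, chi> = 1, so this representation is irreducible.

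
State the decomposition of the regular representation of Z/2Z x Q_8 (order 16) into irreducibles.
Each irreducible V_i of dimension d_i appears with multiplicity d_i, i.e. rho_reg = (direct sum over all irreducibles V_i) d_i V_i. The irreducible dimensions for Z/2Z x Q_8 are 1, 1, 1, 1, 1, 1, 1, 1, 2, 2: 8 irreducibles of dimension 1, each with multiplicity 1; 2 irreducibles of dimension 2, each with multiplicity 2. Total dimension 8*1*1 + 2*2*2 = 16 = |G|.

Solution. General theorem: in the regular representation of a finite group G, each irreducible appears with multiplicity equal to its dimension. Check: dim(rho_reg) = sum d_i^2 = 1 + 1 + 1 + 1 + 1 + 1 + 1 + 1 + 4 + 4 = 16 = |G|.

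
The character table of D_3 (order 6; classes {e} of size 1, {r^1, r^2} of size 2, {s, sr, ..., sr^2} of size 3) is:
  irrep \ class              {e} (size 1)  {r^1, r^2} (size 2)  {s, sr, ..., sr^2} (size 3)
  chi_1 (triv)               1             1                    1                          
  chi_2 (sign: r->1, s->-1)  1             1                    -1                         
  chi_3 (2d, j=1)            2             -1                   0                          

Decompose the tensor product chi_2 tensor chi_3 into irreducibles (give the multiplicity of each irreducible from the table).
chi_2 tensor chi_3 = chi_3 (all other irreducibles have multiplicity 0).

Why: The character of a tensor product is the pointwise product (chi_2 * chi_3)(C) = chi_2(C) * chi_3(C):
  {e}: (1)*(2), {r^1, r^2}: (1)*(-1), {s, sr, ..., sr^2}: (-1)*(0)
so (chi_2 * chi_3) takes values
  {e} -> 2, {r^1, r^2} -> -1, {s, sr, ..., sr^2} -> 0.
Now take the inner product of this character with each irreducible chi from the table, <chi_2*chi_3, chi> = (1/6) sum_C |C| (chi_2*chi_3)(C) conj(chi(C)):
  <chi_2*chi_3, chi_1> = (1/6)[1*(2)*conj(1) + 2*(-1)*conj(1) + 3*(0)*conj(1)]
      = (1/6)[(2) + (-2) + (0)] = 0/6 = 0
  <chi_2*chi_3, chi_2> = (1/6)[1*(2)*conj(1) + 2*(-1)*conj(1) + 3*(0)*conj(-1)]
      = (1/6)[(2) + (-2) + (0)] = 0/6 = 0
  <chi_2*chi_3, chi_3> = (1/6)[1*(2)*conj(2) + 2*(-1)*conj(-1) + 3*(0)*conj(0)]
      = (1/6)[(4) + (2) + (0)] = 6/6 = 1
Hence the multiplicities are chi_3: 1. Dimension check: dim(chi_2)*dim(chi_3) = 1*2 = 2 and sum (mult * dim) = 1*2 = 2.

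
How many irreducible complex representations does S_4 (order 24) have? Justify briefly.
5

Details: The number of irreducible complex representations of a finite group equals its number of conjugacy classes. Conjugacy classes in S_4 correspond to cycle types, i.e. partitions of 4; there are p(4) = 5 of them, so S_4 (order 24) has exactly 5 irreducible complex representations.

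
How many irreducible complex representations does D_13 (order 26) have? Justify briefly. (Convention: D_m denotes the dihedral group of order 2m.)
8

Working: The number of irreducible complex representations of a finite group equals its number of conjugacy classes. D_13 has 8 conjugacy classes ((n+3)/2 for n odd), so D_13 (order 26) has exactly 8 irreducible complex representations.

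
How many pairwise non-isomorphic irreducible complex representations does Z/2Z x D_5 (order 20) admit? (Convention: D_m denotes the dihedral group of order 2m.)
8

Justification: The number of irreducible complex representations of a finite group equals its number of conjugacy classes. For a direct product, #classes(G x H) = #classes(G) * #classes(H). Z/2Z has 2 classes (abelian), D_5 has 4 classes, so 2 * 4 = 8, so Z/2Z x D_5 (order 20) has exactly 8 irreducible complex representations.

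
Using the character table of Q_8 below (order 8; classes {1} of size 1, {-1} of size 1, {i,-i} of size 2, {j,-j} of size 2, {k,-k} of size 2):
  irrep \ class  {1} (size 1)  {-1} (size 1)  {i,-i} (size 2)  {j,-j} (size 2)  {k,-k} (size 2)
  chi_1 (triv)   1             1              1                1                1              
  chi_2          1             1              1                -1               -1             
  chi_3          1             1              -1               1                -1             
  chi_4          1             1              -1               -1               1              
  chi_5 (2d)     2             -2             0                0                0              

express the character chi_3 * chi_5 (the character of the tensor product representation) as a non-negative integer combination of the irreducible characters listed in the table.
chi_3 tensor chi_5 = chi_5 (all other irreducibles have multiplicity 0).

The character of a tensor product is the pointwise product (chi_3 * chi_5)(C) = chi_3(C) * chi_5(C):
  {1}: (1)*(2), {-1}: (1)*(-2), {i,-i}: (-1)*(0), {j,-j}: (1)*(0), {k,-k}: (-1)*(0)
so (chi_3 * chi_5) takes values
  {1} -> 2, {-1} -> -2, {i,-i} -> 0, {j,-j} -> 0, {k,-k} -> 0.
Now take the inner product of this character with each irreducible chi from the table, <chi_3*chi_5, chi> = (1/8) sum_C |C| (chi_3*chi_5)(C) conj(chi(C)):
  <chi_3*chi_5, chi_1> = (1/8)[1*(2)*conj(1) + 1*(-2)*conj(1) + 2*(0)*conj(1) + 2*(0)*conj(1) + 2*(0)*conj(1)]
      = (1/8)[(2) + (-2) + (0) + (0) + (0)] = 0/8 = 0
  <chi_3*chi_5, chi_2> = (1/8)[1*(2)*conj(1) + 1*(-2)*conj(1) + 2*(0)*conj(1) + 2*(0)*conj(-1) + 2*(0)*conj(-1)]
      = (1/8)[(2) + (-2) + (0) + (0) + (0)] = 0/8 = 0
  <chi_3*chi_5, chi_3> = (1/8)[1*(2)*conj(1) + 1*(-2)*conj(1) + 2*(0)*conj(-1) + 2*(0)*conj(1) + 2*(0)*conj(-1)]
      = (1/8)[(2) + (-2) + (0) + (0) + (0)] = 0/8 = 0
  <chi_3*chi_5, chi_4> = (1/8)[1*(2)*conj(1) + 1*(-2)*conj(1) + 2*(0)*conj(-1) + 2*(0)*conj(-1) + 2*(0)*conj(1)]
      = (1/8)[(2) + (-2) + (0) + (0) + (0)] = 0/8 = 0
  <chi_3*chi_5, chi_5> = (1/8)[1*(2)*conj(2) + 1*(-2)*conj(-2) + 2*(0)*conj(0) + 2*(0)*conj(0) + 2*(0)*conj(0)]
      = (1/8)[(4) + (4) + (0) + (0) + (0)] = 8/8 = 1
Hence the multiplicities are chi_5: 1. Dimension check: dim(chi_3)*dim(chi_5) = 1*2 = 2 and sum (mult * dim) = 1*2 = 2.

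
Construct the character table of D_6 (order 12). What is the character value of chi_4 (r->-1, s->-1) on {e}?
Conjugacy classes: {e} of size 1, {r^3} of size 1, {r^1, r^5} of size 2, {r^2, r^4} of size 2, {s, sr^2, ...} of size 3, {sr, sr^3, ...} of size 3.
Character table:
  irrep \ class              {e} (size 1)  {r^3} (size 1)  {r^1, r^5} (size 2)  {r^2, r^4} (size 2)  {s, sr^2, ...} (size 3)  {sr, sr^3, ...} (size 3)
  chi_1 (triv)               1             1               1                    1                    1                        1                       
  chi_2 (sign: r->1, s->-1)  1             1               1                    1                    -1                       -1                      
  chi_3 (r->-1, s->1)        1             -1              -1                   1                    1                        -1                      
  chi_4 (r->-1, s->-1)       1             -1              -1                   1                    -1                       1                       
  chi_5 (2d, j=1)            2             -2              1                    -1                   0                        0                       
  chi_6 (2d, j=2)            2             2               -1                   -1                   0                        0                       

Spot check: chi_4 (r->-1, s->-1) on {e} = 1.

Solution. D_6 has order 2*6 = 12 with 6 conjugacy classes, hence 6 irreducibles. Sum of squared dims 1 + 1 + 1 + 1 + 4 + 4 = 12 = |G|. Linear characters come from the abelianisation; the 2-dimensional irreps have character r^k -> 2*cos(2*pi*j*k/6), reflections -> 0.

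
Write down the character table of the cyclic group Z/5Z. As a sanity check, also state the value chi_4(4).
Character table of Z/5Z (irreps indexed chi_0,...,chi_4 with chi_k(m) = zeta_5^(k*m), zeta_5 = exp(2*pi*i/5)):
  irrep \ class  {0} (size 1)  {1} (size 1)    {2} (size 1)    {3} (size 1)    {4} (size 1)  
  chi_0          1             1               1               1               1             
  chi_1          1             exp(2*I*pi/5)   exp(4*I*pi/5)   exp(-4*I*pi/5)  exp(-2*I*pi/5)
  chi_2          1             exp(4*I*pi/5)   exp(-2*I*pi/5)  exp(2*I*pi/5)   exp(-4*I*pi/5)
  chi_3          1             exp(-4*I*pi/5)  exp(2*I*pi/5)   exp(-2*I*pi/5)  exp(4*I*pi/5) 
  chi_4          1             exp(-2*I*pi/5)  exp(-4*I*pi/5)  exp(4*I*pi/5)   exp(2*I*pi/5) 

Spot check: chi_4(4) = zeta_5^(4*4) = zeta_5^16 = exp(2*I*pi/5).

Working: Z/5Z is abelian, so all 5 irreducible complex representations are 1-dimensional. They are given by chi_k(m) = zeta_5^(k*m) for k = 0,...,4. Row orthogonality: sum_m chi_k(m) conj(chi_l(m)) = 5 * [k = l].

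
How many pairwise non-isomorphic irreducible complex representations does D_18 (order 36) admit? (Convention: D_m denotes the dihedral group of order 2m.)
12

The number of irreducible complex representations of a finite group equals its number of conjugacy classes. D_18 has 12 conjugacy classes (n/2 + 3 for n even), so D_18 (order 36) has exactly 12 irreducible complex representations.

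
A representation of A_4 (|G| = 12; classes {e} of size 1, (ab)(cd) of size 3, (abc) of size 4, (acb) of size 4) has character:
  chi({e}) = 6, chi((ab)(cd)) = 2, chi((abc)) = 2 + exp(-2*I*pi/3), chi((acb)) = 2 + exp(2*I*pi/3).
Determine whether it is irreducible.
Not irreducible (reducible): <chi, chi> = 6 > 1.

Derivation: <chi, chi> = (1/|G|) sum_C |C| * |chi(C)|^2 = (1/12)[1*|6|^2 + 3*|2|^2 + 4*|2 + exp(-2*I*pi/3)|^2 + 4*|2 + exp(2*I*pi/3)|^2]
  = (1/12)[(36) + (12) + (12) + (12)] = 72/12 = 6.
(Exp terms are combined using exp(i*s)*conj(exp(i*t)) = exp(i*(s-t)), and sums of them are collapsed using the identity that for every m > 1 the m distinct m-th roots of unity sum to 0, e.g. 1 + exp(2*I*pi/3) + exp(-2*I*pi/3) = 0.)
A character is irreducible iff <chi, chi> = 1, so this representation is reducible.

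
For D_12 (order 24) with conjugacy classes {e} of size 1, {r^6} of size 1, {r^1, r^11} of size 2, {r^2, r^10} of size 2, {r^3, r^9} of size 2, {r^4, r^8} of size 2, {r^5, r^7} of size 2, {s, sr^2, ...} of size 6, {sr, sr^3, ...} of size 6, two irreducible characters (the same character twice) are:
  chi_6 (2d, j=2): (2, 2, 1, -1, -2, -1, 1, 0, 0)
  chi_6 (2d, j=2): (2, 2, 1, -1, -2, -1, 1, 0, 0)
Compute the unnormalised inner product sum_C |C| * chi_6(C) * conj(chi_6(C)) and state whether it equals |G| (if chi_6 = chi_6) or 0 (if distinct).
Sum = 24 = |G| = 24; so <chi_6, chi_6> = 1 (norm-1 confirms irreducibility).

Derivation: Compute term by term over conjugacy classes (|C| * chi_6(C) * conj(chi_6(C))):
  1*(2)*conj(2) + 1*(2)*conj(2) + 2*(1)*conj(1) + 2*(-1)*conj(-1) + 2*(-2)*conj(-2) + 2*(-1)*conj(-1) + 2*(1)*conj(1) + 6*(0)*conj(0) + 6*(0)*conj(0)
  = (4) + (4) + (2) + (2) + (8) + (2) + (2) + (0) + (0)
  = 24.
Dividing by |G| = 24 gives 24/24 = 1, matching the row-orthogonality relation <chi_6, chi_6> = [chi_6 = chi_6].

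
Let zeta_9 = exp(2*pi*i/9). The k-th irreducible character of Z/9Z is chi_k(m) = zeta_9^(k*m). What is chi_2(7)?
chi_2(7) = zeta_9^14 = exp(-8*I*pi/9)

Working: chi_2(7) = zeta_9^(2*7) = zeta_9^14. Since zeta_9^9 = 1, this equals zeta_9^5 = exp(2*pi*i*5/9) = exp(-8*I*pi/9).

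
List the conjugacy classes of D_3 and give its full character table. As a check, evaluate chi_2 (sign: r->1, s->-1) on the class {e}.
Conjugacy classes: {e} of size 1, {r^1, r^2} of size 2, {s, sr, ..., sr^2} of size 3.
Character table:
  irrep \ class              {e} (size 1)  {r^1, r^2} (size 2)  {s, sr, ..., sr^2} (size 3)
  chi_1 (triv)               1             1                    1                          
  chi_2 (sign: r->1, s->-1)  1             1                    -1                         
  chi_3 (2d, j=1)            2             -1                   0                          

Spot check: chi_2 (sign: r->1, s->-1) on {e} = 1.

Details: D_3 has order 2*3 = 6 with 3 conjugacy classes, hence 3 irreducibles. Sum of squared dims 1 + 1 + 4 = 6 = |G|. Linear characters come from the abelianisation; the 2-dimensional irreps have character r^k -> 2*cos(2*pi*j*k/3), reflections -> 0.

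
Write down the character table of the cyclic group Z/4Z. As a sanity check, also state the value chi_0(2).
Character table of Z/4Z (irreps indexed chi_0,...,chi_3 with chi_k(m) = zeta_4^(k*m), zeta_4 = exp(2*pi*i/4)):
  irrep \ class  {0} (size 1)  {1} (size 1)  {2} (size 1)  {3} (size 1)
  chi_0          1             1             1             1           
  chi_1          1             I             -1            -I          
  chi_2          1             -1            1             -1          
  chi_3          1             -I            -1            I           

Spot check: chi_0(2) = zeta_4^(0*2) = zeta_4^0 = 1.

Justification: Z/4Z is abelian, so all 4 irreducible complex representations are 1-dimensional. They are given by chi_k(m) = zeta_4^(k*m) for k = 0,...,3. Row orthogonality: sum_m chi_k(m) conj(chi_l(m)) = 4 * [k = l].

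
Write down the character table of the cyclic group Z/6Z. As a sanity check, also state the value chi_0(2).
Character table of Z/6Z (irreps indexed chi_0,...,chi_5 with chi_k(m) = zeta_6^(k*m), zeta_6 = exp(2*pi*i/6)):
  irrep \ class  {0} (size 1)  {1} (size 1)    {2} (size 1)    {3} (size 1)  {4} (size 1)    {5} (size 1)  
  chi_0          1             1               1               1             1               1             
  chi_1          1             exp(I*pi/3)     exp(2*I*pi/3)   -1            exp(-2*I*pi/3)  exp(-I*pi/3)  
  chi_2          1             exp(2*I*pi/3)   exp(-2*I*pi/3)  1             exp(2*I*pi/3)   exp(-2*I*pi/3)
  chi_3          1             -1              1               -1            1               -1            
  chi_4          1             exp(-2*I*pi/3)  exp(2*I*pi/3)   1             exp(-2*I*pi/3)  exp(2*I*pi/3) 
  chi_5          1             exp(-I*pi/3)    exp(-2*I*pi/3)  -1            exp(2*I*pi/3)   exp(I*pi/3)   

Spot check: chi_0(2) = zeta_6^(0*2) = zeta_6^0 = 1.

Solution. Z/6Z is abelian, so all 6 irreducible complex representations are 1-dimensional. They are given by chi_k(m) = zeta_6^(k*m) for k = 0,...,5. Row orthogonality: sum_m chi_k(m) conj(chi_l(m)) = 6 * [k = l].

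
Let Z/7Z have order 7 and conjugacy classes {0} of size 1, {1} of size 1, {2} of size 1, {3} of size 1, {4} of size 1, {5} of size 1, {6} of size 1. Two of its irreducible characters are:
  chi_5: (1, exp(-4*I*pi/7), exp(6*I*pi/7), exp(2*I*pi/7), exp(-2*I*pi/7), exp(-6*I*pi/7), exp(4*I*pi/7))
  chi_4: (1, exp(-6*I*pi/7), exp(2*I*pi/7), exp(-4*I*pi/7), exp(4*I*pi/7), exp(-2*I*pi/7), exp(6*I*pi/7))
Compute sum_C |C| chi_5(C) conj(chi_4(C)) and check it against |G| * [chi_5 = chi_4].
Sum = 0; so <chi_5, chi_4> = 0 (distinct irreducibles are orthogonal).

Solution. Compute term by term over conjugacy classes (|C| * chi_5(C) * conj(chi_4(C))):
  1*(1)*conj(1) + 1*(exp(-4*I*pi/7))*conj(exp(-6*I*pi/7)) + 1*(exp(6*I*pi/7))*conj(exp(2*I*pi/7)) + 1*(exp(2*I*pi/7))*conj(exp(-4*I*pi/7)) + 1*(exp(-2*I*pi/7))*conj(exp(4*I*pi/7)) + 1*(exp(-6*I*pi/7))*conj(exp(-2*I*pi/7)) + 1*(exp(4*I*pi/7))*conj(exp(6*I*pi/7))
  = (1) + (exp(2*I*pi/7)) + (exp(4*I*pi/7)) + (exp(6*I*pi/7)) + (exp(-6*I*pi/7)) + (exp(-4*I*pi/7)) + (exp(-2*I*pi/7))
  = 0.
(Exp terms are combined using exp(i*s)*conj(exp(i*t)) = exp(i*(s-t)), and sums of them are collapsed using the identity that for every m > 1 the m distinct m-th roots of unity sum to 0, e.g. 1 + exp(2*I*pi/3) + exp(-2*I*pi/3) = 0.)
Dividing by |G| = 7 gives 0/7 = 0, matching the row-orthogonality relation <chi_5, chi_4> = [chi_5 = chi_4].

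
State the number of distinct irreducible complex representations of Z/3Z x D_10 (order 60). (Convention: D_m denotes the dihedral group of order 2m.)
24

Reasoning: The number of irreducible complex representations of a finite group equals its number of conjugacy classes. For a direct product, #classes(G x H) = #classes(G) * #classes(H). Z/3Z has 3 classes (abelian), D_10 has 8 classes, so 3 * 8 = 24, so Z/3Z x D_10 (order 60) has exactly 24 irreducible complex representations.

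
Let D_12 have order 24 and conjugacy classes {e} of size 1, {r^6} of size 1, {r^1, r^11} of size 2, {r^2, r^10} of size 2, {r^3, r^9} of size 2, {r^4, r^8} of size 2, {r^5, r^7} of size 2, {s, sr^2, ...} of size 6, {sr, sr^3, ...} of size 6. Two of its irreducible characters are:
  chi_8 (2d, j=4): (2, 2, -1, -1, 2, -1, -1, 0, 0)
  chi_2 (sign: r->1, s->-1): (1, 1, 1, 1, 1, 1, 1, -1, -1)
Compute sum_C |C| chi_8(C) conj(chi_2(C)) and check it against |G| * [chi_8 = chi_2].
Sum = 0; so <chi_8, chi_2> = 0 (distinct irreducibles are orthogonal).

Argument: Compute term by term over conjugacy classes (|C| * chi_8(C) * conj(chi_2(C))):
  1*(2)*conj(1) + 1*(2)*conj(1) + 2*(-1)*conj(1) + 2*(-1)*conj(1) + 2*(2)*conj(1) + 2*(-1)*conj(1) + 2*(-1)*conj(1) + 6*(0)*conj(-1) + 6*(0)*conj(-1)
  = (2) + (2) + (-2) + (-2) + (4) + (-2) + (-2) + (0) + (0)
  = 0.
Dividing by |G| = 24 gives 0/24 = 0, matching the row-orthogonality relation <chi_8, chi_2> = [chi_8 = chi_2].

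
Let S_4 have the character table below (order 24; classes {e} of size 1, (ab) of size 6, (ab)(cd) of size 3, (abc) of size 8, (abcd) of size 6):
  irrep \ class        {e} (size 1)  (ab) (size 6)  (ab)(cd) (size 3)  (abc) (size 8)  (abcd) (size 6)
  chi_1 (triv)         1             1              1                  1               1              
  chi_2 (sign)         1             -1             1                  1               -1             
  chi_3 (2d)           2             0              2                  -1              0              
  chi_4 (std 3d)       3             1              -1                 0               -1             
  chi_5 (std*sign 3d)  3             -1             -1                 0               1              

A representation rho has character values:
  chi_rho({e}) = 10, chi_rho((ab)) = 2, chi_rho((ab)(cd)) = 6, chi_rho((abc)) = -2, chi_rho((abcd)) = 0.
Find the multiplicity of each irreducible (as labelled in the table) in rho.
Multiplicities: chi_1: 1, chi_2: 0, chi_3: 3, chi_4: 1, chi_5: 0.

Solution. Use <chi_rho, chi> = (1/|G|) sum_C |C| * chi_rho(C) * conj(chi(C)) with |G| = 24 for each irreducible chi in the table:
  <chi_rho, chi_1> = (1/24)[1*(10)*conj(1) + 6*(2)*conj(1) + 3*(6)*conj(1) + 8*(-2)*conj(1) + 6*(0)*conj(1)]
      = (1/24)[(10) + (12) + (18) + (-16) + (0)] = 24/24 = 1
  <chi_rho, chi_2> = (1/24)[1*(10)*conj(1) + 6*(2)*conj(-1) + 3*(6)*conj(1) + 8*(-2)*conj(1) + 6*(0)*conj(-1)]
      = (1/24)[(10) + (-12) + (18) + (-16) + (0)] = 0/24 = 0
  <chi_rho, chi_3> = (1/24)[1*(10)*conj(2) + 6*(2)*conj(0) + 3*(6)*conj(2) + 8*(-2)*conj(-1) + 6*(0)*conj(0)]
      = (1/24)[(20) + (0) + (36) + (16) + (0)] = 72/24 = 3
  <chi_rho, chi_4> = (1/24)[1*(10)*conj(3) + 6*(2)*conj(1) + 3*(6)*conj(-1) + 8*(-2)*conj(0) + 6*(0)*conj(-1)]
      = (1/24)[(30) + (12) + (-18) + (0) + (0)] = 24/24 = 1
  <chi_rho, chi_5> = (1/24)[1*(10)*conj(3) + 6*(2)*conj(-1) + 3*(6)*conj(-1) + 8*(-2)*conj(0) + 6*(0)*conj(1)]
      = (1/24)[(30) + (-12) + (-18) + (0) + (0)] = 0/24 = 0
Dimension check: dim(rho) = sum (mult * dim) = 1*1 + 0*1 + 3*2 + 1*3 + 0*3 = 10 = chi_rho(e) = 10.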